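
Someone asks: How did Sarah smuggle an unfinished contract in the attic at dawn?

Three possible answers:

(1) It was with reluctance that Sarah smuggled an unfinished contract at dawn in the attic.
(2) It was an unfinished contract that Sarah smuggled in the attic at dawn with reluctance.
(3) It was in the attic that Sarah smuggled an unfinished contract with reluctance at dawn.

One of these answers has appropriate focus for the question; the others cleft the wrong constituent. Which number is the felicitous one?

1

The question word "how" targets the manner.
Option (1) clefts "with reluctance" — that matches what the question asks about.
Option (2) clefts "an unfinished contract" — the direct object, not what was asked.
Option (3) clefts "in the attic" — the location, not what was asked.
So the congruent reply is (1).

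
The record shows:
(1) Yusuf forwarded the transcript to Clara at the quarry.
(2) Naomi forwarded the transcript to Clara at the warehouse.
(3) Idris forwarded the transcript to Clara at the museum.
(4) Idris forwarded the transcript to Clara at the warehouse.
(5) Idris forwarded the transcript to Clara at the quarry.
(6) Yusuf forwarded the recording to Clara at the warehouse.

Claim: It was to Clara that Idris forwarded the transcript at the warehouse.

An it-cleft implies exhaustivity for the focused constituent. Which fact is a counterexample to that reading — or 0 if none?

The cleft puts "Clara" in focus and presupposes the open proposition with same agent, thing, setting (Idris / the transcript / at the warehouse).
Exhaustivity: Clara is the only recipient satisfying that background.
No listed fact matches the background with a different recipient. Exhaustivity holds.

0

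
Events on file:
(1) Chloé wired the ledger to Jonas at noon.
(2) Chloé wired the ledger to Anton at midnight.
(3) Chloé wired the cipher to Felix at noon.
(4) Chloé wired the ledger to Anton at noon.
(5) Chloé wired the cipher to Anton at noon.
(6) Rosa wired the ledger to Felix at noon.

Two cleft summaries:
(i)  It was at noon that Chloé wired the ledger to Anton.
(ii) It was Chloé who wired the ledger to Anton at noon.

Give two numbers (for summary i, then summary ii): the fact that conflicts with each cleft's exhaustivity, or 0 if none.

Summary (i) focuses "at noon" (the setting); background Chloé as agent and the ledger as thing and Anton as recipient. Fact (2) matches that background with setting = at midnight — refutes (i).
Summary (ii) focuses "Chloé" (the agent); background the ledger as thing and Anton as recipient and at noon as setting. No fact matches that background with a different agent, so 0.

2, 0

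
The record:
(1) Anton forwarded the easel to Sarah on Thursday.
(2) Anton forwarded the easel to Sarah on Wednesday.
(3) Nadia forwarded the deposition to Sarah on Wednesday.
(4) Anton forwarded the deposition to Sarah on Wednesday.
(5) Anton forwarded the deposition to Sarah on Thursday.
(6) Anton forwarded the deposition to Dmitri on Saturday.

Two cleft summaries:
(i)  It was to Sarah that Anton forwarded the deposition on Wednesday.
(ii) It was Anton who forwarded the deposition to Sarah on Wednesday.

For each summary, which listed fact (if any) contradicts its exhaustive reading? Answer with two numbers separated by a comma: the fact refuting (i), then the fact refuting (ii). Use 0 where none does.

(i): focus "Sarah". No fact shares Anton as agent and the deposition as thing and on Wednesday as setting with a different recipient. 0.
(ii): focus "Anton". Looking for the deposition as thing and Sarah as recipient and on Wednesday as setting with some other agent — fact (3) has Nadia there. Refuted.

0, 3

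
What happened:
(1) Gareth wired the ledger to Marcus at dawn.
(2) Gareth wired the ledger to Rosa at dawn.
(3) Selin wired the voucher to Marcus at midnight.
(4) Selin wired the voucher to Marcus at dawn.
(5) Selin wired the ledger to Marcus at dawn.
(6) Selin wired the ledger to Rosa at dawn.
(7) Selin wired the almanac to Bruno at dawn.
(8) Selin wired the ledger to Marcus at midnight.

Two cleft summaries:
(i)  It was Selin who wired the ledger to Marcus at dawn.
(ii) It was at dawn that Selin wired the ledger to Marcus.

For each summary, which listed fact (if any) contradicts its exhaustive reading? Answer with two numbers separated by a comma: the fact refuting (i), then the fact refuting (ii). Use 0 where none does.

Summary (i) focuses "Selin" (the agent); background thing = the ledger, recipient = Marcus, setting = at dawn. Fact (1) matches that background with agent = Gareth — refutes (i).
Summary (ii) focuses "at dawn" (the setting); background agent = Selin, thing = the ledger, recipient = Marcus. Fact (8) matches that background with setting = at midnight — refutes (ii).

1, 8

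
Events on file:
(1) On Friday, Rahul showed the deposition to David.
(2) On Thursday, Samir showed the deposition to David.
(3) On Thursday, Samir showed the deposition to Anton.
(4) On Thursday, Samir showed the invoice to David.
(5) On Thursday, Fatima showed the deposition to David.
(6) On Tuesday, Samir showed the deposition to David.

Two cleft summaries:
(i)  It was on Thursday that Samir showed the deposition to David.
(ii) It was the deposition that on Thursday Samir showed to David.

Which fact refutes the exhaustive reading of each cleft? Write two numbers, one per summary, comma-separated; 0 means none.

6, 4

Summary (i) focuses "on Thursday" (the setting); background same agent, thing, recipient (Samir / the deposition / David). Fact (6) matches that background with setting = on Tuesday — refutes (i).
Summary (ii) focuses "the deposition" (the thing); background same agent, recipient, setting (Samir / David / on Thursday). Fact (4) matches that background with thing = the invoice — refutes (ii).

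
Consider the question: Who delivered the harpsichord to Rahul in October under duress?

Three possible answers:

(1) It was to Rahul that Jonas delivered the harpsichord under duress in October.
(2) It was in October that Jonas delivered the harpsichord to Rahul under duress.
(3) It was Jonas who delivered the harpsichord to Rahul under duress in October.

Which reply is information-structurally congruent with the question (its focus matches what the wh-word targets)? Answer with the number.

3

The question word "who" targets the subject (agent).
Option (1) clefts "to Rahul" — the recipient, not what was asked.
Option (2) clefts "in October" — the time, not what was asked.
Option (3) clefts "Jonas" — that matches what the question asks about.
So the congruent reply is (3).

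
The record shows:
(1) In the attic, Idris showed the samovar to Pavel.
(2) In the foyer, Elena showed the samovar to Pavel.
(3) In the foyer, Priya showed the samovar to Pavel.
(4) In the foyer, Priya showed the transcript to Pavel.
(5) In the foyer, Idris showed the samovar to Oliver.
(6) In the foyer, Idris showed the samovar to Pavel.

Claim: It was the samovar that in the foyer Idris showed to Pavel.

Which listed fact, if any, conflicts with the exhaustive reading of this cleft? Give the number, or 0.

The cleft puts "the samovar" in focus and presupposes the open proposition with Idris as agent and Pavel as recipient and in the foyer as setting.
The exhaustive reading says no other thing fits that background.
No listed fact matches the background with a different thing. Exhaustivity holds.

0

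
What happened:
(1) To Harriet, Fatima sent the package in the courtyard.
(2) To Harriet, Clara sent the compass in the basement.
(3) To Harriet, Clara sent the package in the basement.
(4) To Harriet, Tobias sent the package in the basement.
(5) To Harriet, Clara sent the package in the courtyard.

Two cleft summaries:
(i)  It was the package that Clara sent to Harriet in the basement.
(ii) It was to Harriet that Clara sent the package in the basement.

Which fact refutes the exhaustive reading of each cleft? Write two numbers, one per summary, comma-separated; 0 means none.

2, 0

(i): focus "the package". Looking for agent = Clara, recipient = Harriet, setting = in the basement with some other thing — fact (2) has the compass there. Refuted.
(ii): focus "Harriet". No fact shares agent = Clara, thing = the package, setting = in the basement with a different recipient. 0.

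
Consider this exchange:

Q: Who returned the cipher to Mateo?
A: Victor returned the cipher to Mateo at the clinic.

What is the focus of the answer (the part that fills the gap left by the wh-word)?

The wh-word "who" asks about the subject (agent).
In the answer, "the cipher" and "to Mateo" are given — repeated from the question.
"at the clinic" is also new, but it specifies the location, which is not what the question asks about — so it is not the focus.
The constituent filling the subject (agent) gap is "Victor"; that is the focus.

Victor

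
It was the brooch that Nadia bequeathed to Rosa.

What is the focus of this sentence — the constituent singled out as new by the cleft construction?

the brooch

In an it-cleft "It was X that/who ...", the clefted constituent X is the focus; the that/who-clause expresses the presupposed open proposition.
Here the focus is "the brooch". The backgrounded (presupposed) material includes "Nadia" and "to Rosa".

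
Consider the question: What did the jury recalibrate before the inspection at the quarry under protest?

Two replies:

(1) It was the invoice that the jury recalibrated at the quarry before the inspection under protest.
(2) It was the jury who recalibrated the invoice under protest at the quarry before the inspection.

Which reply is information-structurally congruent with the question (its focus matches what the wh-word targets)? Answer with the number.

The question word "what" targets the direct object.
Option (1) clefts "the invoice" — that matches what the question asks about.
Option (2) clefts "the jury" — the subject (agent), not what was asked.
So the congruent reply is (1).

1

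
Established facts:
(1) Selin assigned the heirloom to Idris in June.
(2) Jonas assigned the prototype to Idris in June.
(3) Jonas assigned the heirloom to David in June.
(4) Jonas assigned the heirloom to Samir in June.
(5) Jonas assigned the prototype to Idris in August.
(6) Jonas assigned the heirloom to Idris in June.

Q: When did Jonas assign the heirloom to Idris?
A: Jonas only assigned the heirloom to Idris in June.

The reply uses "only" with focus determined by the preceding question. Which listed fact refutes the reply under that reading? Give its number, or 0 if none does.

The question "When did ...?" targets the setting, so in the reply the focus falls on "in June".
So "only" ranges over settings; the rest (agent = Jonas, thing = the heirloom, recipient = Idris) is presupposed.
No fact keeps agent = Jonas, thing = the heirloom, recipient = Idris while changing the setting; every other fact differs on something backgrounded. The reply stands.
(Fact (3) would refute a reading with focus on the recipient — but that is not what the question asks.)

0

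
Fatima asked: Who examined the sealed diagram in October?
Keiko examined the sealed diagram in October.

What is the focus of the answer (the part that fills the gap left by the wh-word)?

Keiko

The wh-word "who" asks about the subject (agent).
In the answer, "the sealed diagram" and "in October" are given — repeated from the question.
The constituent filling the subject (agent) gap is "Keiko"; that is the focus and would carry nuclear stress.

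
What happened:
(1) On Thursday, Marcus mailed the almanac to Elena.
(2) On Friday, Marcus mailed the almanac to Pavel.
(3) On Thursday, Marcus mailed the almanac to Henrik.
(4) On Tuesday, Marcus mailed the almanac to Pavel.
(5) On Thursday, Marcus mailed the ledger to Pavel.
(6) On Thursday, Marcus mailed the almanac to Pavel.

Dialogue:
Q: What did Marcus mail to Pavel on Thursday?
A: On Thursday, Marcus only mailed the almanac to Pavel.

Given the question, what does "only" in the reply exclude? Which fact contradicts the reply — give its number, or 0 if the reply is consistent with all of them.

5

The question "What did ...?" targets the thing, so in the reply the focus falls on "the almanac".
"Only" then excludes alternative things while the background — same agent, recipient, setting (Marcus / Pavel / on Thursday) — is held fixed.
Fact (5) keeps same agent, recipient, setting (Marcus / Pavel / on Thursday) but has thing = the ledger; that refutes the reply.
(Fact (2) would refute a reading with focus on the setting — but that is not what the question asks.)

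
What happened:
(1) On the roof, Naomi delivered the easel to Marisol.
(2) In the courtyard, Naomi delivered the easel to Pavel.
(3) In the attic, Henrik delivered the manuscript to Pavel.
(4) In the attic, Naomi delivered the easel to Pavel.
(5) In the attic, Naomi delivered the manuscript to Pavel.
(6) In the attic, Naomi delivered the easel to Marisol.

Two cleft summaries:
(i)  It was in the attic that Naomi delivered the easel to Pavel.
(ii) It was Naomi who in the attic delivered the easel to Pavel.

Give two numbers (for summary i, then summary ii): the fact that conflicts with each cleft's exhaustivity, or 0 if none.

2, 0

Summary (i) focuses "in the attic" (the setting); background same agent, thing, recipient (Naomi / the easel / Pavel). Fact (2) matches that background with setting = in the courtyard — refutes (i).
Summary (ii) focuses "Naomi" (the agent); background same thing, recipient, setting (the easel / Pavel / in the attic). No fact matches that background with a different agent, so 0.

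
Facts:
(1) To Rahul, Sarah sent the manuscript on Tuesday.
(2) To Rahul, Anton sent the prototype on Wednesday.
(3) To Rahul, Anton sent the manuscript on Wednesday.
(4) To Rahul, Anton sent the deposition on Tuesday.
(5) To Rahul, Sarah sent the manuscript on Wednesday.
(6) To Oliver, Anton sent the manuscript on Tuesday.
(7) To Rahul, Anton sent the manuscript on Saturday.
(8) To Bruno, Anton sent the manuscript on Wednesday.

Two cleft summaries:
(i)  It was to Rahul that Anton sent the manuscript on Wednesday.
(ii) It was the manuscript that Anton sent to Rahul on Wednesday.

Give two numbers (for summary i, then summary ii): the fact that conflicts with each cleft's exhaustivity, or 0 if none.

8, 2

(i): focus "Rahul". Looking for Anton as agent and the manuscript as thing and on Wednesday as setting with some other recipient — fact (8) has Bruno there. Refuted.
(ii): focus "the manuscript". Looking for Anton as agent and Rahul as recipient and on Wednesday as setting with some other thing — fact (2) has the prototype there. Refuted.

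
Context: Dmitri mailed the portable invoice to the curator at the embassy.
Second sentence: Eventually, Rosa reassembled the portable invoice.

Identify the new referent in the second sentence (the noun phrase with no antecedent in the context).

"the portable invoice" in the second sentence is given — already mentioned in the context.
"Rosa" has no antecedent in the context; it is discourse-new.

Rosa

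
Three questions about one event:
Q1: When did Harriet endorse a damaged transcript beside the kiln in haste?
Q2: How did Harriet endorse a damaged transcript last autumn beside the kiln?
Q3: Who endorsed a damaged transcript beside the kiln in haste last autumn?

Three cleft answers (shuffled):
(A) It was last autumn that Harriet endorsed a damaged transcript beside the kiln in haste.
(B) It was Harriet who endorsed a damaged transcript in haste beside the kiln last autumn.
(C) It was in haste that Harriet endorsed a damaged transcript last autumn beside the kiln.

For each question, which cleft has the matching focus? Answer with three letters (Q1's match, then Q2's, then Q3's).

Q1 asks about the time; cleft (A) focuses "last autumn", which is the time — so Q1 → A.
Q2 asks about the manner; cleft (C) focuses "in haste", which is the manner — so Q2 → C.
Q3 asks about the subject (agent); cleft (B) focuses "Harriet", which is the subject (agent) — so Q3 → B.
Mapping: Q1→A, Q2→C, Q3→B.

ACB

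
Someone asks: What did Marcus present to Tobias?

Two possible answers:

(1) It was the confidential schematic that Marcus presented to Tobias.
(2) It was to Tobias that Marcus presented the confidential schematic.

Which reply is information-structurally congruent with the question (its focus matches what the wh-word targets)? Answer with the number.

1

The question word "what" targets the direct object.
Option (1) clefts "the confidential schematic" — that matches what the question asks about.
Option (2) clefts "to Tobias" — the recipient, not what was asked.
So the congruent reply is (1).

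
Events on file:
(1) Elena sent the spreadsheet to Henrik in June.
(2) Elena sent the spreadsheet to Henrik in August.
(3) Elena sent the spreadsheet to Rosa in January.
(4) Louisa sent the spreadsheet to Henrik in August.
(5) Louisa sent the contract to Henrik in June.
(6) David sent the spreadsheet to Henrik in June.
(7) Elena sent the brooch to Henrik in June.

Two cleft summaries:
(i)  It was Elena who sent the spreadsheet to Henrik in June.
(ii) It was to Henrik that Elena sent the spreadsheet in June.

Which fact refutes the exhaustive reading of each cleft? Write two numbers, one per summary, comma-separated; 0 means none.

Summary (i) focuses "Elena" (the agent); background same thing, recipient, setting (the spreadsheet / Henrik / in June). Fact (6) matches that background with agent = David — refutes (i).
Summary (ii) focuses "Henrik" (the recipient); background same agent, thing, setting (Elena / the spreadsheet / in June). No fact matches that background with a different recipient, so 0.

6, 0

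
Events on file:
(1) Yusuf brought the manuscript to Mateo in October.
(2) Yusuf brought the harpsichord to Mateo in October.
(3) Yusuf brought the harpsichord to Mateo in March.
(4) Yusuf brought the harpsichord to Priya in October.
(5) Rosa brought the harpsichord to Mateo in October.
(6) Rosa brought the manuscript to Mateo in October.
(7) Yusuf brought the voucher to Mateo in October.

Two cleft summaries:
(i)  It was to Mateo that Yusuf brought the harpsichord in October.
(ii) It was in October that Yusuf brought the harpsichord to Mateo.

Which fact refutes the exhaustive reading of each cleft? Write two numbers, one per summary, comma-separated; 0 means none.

Summary (i) focuses "Mateo" (the recipient); background same agent, thing, setting (Yusuf / the harpsichord / in October). Fact (4) matches that background with recipient = Priya — refutes (i).
Summary (ii) focuses "in October" (the setting); background same agent, thing, recipient (Yusuf / the harpsichord / Mateo). Fact (3) matches that background with setting = in March — refutes (ii).

4, 3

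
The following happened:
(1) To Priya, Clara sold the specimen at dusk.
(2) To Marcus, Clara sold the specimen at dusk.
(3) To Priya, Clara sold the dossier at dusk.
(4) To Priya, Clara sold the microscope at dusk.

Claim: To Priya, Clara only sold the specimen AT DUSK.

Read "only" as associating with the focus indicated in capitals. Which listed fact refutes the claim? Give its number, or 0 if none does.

Focus (in capitals) is "at dusk" — the setting. "Only" excludes alternative settings while holding fixed same agent, thing, recipient (Clara / the specimen / Priya).
No fact matches same agent, thing, recipient (Clara / the specimen / Priya) with a different setting — every other fact differs on at least one backgrounded slot. So no fact refutes it.

0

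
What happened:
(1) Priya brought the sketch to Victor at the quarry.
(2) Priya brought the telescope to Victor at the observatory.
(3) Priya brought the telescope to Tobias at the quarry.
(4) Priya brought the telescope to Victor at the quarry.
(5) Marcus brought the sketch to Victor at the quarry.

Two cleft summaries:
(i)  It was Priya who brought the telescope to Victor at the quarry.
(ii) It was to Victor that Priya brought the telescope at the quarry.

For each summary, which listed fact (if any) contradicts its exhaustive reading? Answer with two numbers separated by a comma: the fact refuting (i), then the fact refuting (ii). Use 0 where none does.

Summary (i) focuses "Priya" (the agent); background the telescope as thing and Victor as recipient and at the quarry as setting. No fact matches that background with a different agent, so 0.
Summary (ii) focuses "Victor" (the recipient); background Priya as agent and the telescope as thing and at the quarry as setting. Fact (3) matches that background with recipient = Tobias — refutes (ii).

0, 3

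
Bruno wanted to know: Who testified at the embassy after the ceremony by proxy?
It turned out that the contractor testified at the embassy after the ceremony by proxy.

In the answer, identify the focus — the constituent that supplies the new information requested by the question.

The wh-word "who" asks about the subject (agent).
In the answer, "at the embassy", "after the ceremony" and "by proxy" are given — repeated from the question.
The constituent filling the subject (agent) gap is "the contractor"; that is the focus and would carry nuclear stress.

the contractor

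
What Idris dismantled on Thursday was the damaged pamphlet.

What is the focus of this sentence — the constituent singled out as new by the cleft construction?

In a pseudo-cleft "What ... was X", the post-copular constituent X is the focus.
Here the focus is "the damaged pamphlet". The backgrounded (presupposed) material includes "Idris" and "on Thursday".

the damaged pamphlet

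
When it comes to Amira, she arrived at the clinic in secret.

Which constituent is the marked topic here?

Amira

The construction explicitly marks "Amira" as what the sentence is about — the topic.
The remainder of the clause is the comment (what is said about the topic).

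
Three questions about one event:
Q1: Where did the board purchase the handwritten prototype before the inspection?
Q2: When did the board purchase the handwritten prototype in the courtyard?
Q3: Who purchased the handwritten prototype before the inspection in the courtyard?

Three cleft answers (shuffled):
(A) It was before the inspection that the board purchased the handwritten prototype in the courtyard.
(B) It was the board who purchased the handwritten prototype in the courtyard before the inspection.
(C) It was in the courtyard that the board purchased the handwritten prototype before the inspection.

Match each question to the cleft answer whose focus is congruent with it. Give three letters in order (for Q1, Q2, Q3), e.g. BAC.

Q1 asks about the location; cleft (C) focuses "in the courtyard", which is the location — so Q1 → C.
Q2 asks about the time; cleft (A) focuses "before the inspection", which is the time — so Q2 → A.
Q3 asks about the subject (agent); cleft (B) focuses "the board", which is the subject (agent) — so Q3 → B.
Mapping: Q1→C, Q2→A, Q3→B.

CAB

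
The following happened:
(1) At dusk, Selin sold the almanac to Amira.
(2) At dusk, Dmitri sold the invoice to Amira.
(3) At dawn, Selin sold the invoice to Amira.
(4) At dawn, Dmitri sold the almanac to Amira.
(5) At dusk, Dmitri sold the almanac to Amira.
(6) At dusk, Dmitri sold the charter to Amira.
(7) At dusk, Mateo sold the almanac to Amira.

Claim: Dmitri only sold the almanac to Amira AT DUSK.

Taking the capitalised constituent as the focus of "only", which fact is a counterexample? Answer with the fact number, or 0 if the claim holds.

4

Focus (in capitals) is "at dusk" — the setting. "Only" excludes alternative settings while holding fixed same agent, thing, recipient (Dmitri / the almanac / Amira).
Fact (4) shares the background but differs in setting (at dawn) — a counterexample.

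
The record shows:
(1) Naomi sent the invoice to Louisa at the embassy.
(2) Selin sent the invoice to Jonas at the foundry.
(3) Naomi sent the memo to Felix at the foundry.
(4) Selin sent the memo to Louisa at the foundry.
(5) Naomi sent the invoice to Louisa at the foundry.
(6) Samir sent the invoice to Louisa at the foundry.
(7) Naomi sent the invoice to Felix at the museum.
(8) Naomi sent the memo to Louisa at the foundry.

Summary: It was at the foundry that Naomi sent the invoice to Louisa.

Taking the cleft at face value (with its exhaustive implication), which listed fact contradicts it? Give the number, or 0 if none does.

1

Focus of the cleft: "at the foundry" (the setting). Presupposed background: same agent, thing, recipient (Naomi / the invoice / Louisa).
Exhaustivity: at the foundry is the only setting satisfying that background.
Fact (1) shares the background but with setting = at the embassy; exhaustivity is violated.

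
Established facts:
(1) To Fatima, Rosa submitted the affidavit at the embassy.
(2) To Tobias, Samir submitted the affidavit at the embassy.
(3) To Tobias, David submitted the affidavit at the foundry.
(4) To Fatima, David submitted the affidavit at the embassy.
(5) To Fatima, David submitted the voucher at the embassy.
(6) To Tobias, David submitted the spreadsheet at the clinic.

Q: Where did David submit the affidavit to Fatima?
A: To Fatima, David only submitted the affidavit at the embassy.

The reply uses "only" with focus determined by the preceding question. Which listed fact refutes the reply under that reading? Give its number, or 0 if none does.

0

The question "Where did ...?" targets the setting, so in the reply the focus falls on "at the embassy".
"Only" then excludes alternative settings while the background — same agent, thing, recipient (David / the affidavit / Fatima) — is held fixed.
No fact keeps same agent, thing, recipient (David / the affidavit / Fatima) while changing the setting; every other fact differs on something backgrounded. The reply stands.
(Fact (5) would refute a reading with focus on the thing — but that is not what the question asks.)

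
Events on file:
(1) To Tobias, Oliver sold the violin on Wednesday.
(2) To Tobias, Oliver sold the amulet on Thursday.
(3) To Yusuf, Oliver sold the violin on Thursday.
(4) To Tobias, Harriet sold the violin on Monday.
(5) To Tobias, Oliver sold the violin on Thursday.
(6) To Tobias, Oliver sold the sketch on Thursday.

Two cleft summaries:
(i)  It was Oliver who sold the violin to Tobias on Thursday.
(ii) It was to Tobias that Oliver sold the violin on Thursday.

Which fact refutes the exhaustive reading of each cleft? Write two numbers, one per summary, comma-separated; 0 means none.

0, 3

Summary (i) focuses "Oliver" (the agent); background thing = the violin, recipient = Tobias, setting = on Thursday. No fact matches that background with a different agent, so 0.
Summary (ii) focuses "Tobias" (the recipient); background agent = Oliver, thing = the violin, setting = on Thursday. Fact (3) matches that background with recipient = Yusuf — refutes (ii).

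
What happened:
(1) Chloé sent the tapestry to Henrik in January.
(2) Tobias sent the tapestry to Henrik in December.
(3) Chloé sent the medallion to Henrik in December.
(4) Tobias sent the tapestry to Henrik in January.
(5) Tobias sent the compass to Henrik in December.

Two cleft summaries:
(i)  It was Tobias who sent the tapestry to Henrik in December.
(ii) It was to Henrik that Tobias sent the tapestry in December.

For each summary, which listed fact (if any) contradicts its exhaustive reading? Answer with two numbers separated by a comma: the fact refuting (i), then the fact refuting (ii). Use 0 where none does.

Summary (i) focuses "Tobias" (the agent); background same thing, recipient, setting (the tapestry / Henrik / in December). No fact matches that background with a different agent, so 0.
Summary (ii) focuses "Henrik" (the recipient); background same agent, thing, setting (Tobias / the tapestry / in December). No fact matches that background with a different recipient, so 0.

0, 0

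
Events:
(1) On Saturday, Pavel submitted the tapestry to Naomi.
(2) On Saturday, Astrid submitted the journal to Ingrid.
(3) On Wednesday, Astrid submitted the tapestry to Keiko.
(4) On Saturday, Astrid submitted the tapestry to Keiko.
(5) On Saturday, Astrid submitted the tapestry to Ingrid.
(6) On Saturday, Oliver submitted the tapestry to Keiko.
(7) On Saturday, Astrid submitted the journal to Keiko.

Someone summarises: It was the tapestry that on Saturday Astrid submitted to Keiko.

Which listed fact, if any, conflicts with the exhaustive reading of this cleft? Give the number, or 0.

7

Focus of the cleft: "the tapestry" (the thing). Presupposed background: Astrid as agent and Keiko as recipient and on Saturday as setting.
The exhaustive reading says no other thing fits that background.
Fact (7) shares the background but with thing = the journal; exhaustivity is violated.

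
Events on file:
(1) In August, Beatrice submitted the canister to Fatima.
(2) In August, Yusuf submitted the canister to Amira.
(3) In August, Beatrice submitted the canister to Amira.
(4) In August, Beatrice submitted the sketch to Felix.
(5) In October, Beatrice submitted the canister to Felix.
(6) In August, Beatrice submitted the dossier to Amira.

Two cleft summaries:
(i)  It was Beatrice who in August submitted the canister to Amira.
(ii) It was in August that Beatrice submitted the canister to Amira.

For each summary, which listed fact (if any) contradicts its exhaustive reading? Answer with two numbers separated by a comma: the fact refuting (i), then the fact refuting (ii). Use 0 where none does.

(i): focus "Beatrice". Looking for thing = the canister, recipient = Amira, setting = in August with some other agent — fact (2) has Yusuf there. Refuted.
(ii): focus "in August". No fact shares agent = Beatrice, thing = the canister, recipient = Amira with a different setting. 0.

2, 0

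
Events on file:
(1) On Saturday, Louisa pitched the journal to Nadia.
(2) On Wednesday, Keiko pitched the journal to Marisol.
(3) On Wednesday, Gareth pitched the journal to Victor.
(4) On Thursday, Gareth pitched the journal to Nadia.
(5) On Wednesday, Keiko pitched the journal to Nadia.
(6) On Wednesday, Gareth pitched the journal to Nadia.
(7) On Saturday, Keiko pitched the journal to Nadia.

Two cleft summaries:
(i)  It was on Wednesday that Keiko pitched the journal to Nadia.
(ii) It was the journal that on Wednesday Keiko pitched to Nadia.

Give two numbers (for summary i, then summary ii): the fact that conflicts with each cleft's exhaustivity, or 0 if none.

7, 0

Summary (i) focuses "on Wednesday" (the setting); background same agent, thing, recipient (Keiko / the journal / Nadia). Fact (7) matches that background with setting = on Saturday — refutes (i).
Summary (ii) focuses "the journal" (the thing); background same agent, recipient, setting (Keiko / Nadia / on Wednesday). No fact matches that background with a different thing, so 0.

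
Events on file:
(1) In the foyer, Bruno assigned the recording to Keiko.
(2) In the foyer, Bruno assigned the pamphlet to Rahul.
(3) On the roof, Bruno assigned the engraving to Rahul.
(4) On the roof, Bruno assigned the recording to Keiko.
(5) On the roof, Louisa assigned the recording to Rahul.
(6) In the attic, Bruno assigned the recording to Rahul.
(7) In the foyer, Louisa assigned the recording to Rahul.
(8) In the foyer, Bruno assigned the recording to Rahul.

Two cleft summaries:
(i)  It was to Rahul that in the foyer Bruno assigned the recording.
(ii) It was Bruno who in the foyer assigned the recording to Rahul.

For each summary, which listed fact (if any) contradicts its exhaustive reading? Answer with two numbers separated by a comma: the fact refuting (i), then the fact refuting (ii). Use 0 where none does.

Summary (i) focuses "Rahul" (the recipient); background same agent, thing, setting (Bruno / the recording / in the foyer). Fact (1) matches that background with recipient = Keiko — refutes (i).
Summary (ii) focuses "Bruno" (the agent); background same thing, recipient, setting (the recording / Rahul / in the foyer). Fact (7) matches that background with agent = Louisa — refutes (ii).

1, 7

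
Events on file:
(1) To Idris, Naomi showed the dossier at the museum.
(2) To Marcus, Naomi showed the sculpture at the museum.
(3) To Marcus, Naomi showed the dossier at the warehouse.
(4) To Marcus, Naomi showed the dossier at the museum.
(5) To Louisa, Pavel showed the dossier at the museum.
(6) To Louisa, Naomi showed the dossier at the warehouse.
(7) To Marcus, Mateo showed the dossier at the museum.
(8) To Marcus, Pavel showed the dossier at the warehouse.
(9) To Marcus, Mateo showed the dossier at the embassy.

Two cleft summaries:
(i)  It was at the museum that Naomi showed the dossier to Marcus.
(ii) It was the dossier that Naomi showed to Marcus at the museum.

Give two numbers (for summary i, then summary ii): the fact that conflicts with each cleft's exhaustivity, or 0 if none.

3, 2

(i): focus "at the museum". Looking for agent = Naomi, thing = the dossier, recipient = Marcus with some other setting — fact (3) has at the warehouse there. Refuted.
(ii): focus "the dossier". Looking for agent = Naomi, recipient = Marcus, setting = at the museum with some other thing — fact (2) has the sculpture there. Refuted.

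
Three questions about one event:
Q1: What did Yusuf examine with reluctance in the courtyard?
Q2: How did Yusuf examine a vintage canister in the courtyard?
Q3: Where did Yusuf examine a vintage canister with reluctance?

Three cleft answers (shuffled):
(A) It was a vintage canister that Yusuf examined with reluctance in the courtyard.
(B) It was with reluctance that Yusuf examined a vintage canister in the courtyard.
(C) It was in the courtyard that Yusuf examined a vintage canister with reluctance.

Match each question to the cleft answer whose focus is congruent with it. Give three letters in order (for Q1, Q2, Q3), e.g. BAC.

ABC

Q1 asks about the direct object; cleft (A) focuses "a vintage canister", which is the direct object — so Q1 → A.
Q2 asks about the manner; cleft (B) focuses "with reluctance", which is the manner — so Q2 → B.
Q3 asks about the location; cleft (C) focuses "in the courtyard", which is the location — so Q3 → C.
Mapping: Q1→A, Q2→B, Q3→C.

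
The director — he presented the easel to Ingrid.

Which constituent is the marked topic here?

the director

The construction explicitly marks "the director" as what the sentence is about — the topic.
The remainder of the clause is the comment (what is said about the topic).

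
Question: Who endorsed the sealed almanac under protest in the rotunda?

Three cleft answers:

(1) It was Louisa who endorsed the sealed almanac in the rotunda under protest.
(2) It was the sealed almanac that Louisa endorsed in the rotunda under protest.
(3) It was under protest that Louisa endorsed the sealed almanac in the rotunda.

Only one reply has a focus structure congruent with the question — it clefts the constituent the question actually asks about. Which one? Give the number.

The question word "who" targets the subject (agent).
Option (1) clefts "Louisa" — that matches what the question asks about.
Option (2) clefts "the sealed almanac" — the direct object, not what was asked.
Option (3) clefts "under protest" — the manner, not what was asked.
So the congruent reply is (1).

1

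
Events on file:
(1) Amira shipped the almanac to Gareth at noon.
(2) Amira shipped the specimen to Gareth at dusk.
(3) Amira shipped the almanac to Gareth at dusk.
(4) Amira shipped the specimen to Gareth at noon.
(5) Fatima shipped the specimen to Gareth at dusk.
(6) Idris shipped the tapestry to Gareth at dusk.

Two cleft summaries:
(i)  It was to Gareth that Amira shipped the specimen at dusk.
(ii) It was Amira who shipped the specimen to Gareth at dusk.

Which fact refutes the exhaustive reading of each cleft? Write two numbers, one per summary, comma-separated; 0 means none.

0, 5

(i): focus "Gareth". No fact shares same agent, thing, setting (Amira / the specimen / at dusk) with a different recipient. 0.
(ii): focus "Amira". Looking for same thing, recipient, setting (the specimen / Gareth / at dusk) with some other agent — fact (5) has Fatima there. Refuted.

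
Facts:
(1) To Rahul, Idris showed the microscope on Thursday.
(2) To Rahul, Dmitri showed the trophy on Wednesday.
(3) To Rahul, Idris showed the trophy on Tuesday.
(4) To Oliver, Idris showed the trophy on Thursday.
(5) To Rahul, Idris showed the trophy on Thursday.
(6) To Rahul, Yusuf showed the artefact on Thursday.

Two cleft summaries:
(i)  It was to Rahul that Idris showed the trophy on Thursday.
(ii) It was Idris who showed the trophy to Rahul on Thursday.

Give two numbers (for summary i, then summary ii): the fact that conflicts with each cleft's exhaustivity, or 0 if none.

4, 0

Summary (i) focuses "Rahul" (the recipient); background same agent, thing, setting (Idris / the trophy / on Thursday). Fact (4) matches that background with recipient = Oliver — refutes (i).
Summary (ii) focuses "Idris" (the agent); background same thing, recipient, setting (the trophy / Rahul / on Thursday). No fact matches that background with a different agent, so 0.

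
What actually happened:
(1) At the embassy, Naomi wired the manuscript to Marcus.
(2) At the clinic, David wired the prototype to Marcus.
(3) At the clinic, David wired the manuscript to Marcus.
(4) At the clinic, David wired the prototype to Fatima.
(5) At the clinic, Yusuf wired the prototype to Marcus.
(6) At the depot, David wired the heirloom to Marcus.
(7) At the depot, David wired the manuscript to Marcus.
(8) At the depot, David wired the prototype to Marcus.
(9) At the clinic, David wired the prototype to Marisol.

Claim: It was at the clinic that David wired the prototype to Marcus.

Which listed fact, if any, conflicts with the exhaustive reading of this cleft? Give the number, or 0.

The cleft puts "at the clinic" in focus and presupposes the open proposition with agent = David, thing = the prototype, recipient = Marcus.
The exhaustive reading says no other setting fits that background.
Fact (8) shares the background but with setting = at the depot; exhaustivity is violated.

8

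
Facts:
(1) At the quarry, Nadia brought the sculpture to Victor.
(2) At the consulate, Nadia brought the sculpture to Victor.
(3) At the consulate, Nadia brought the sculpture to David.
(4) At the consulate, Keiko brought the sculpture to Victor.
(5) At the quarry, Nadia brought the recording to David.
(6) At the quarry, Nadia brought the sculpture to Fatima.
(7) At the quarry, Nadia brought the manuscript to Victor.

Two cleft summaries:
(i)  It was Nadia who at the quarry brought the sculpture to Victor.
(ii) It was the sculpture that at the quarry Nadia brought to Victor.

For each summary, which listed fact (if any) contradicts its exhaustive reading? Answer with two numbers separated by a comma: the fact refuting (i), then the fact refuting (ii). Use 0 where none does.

0, 7

Summary (i) focuses "Nadia" (the agent); background the sculpture as thing and Victor as recipient and at the quarry as setting. No fact matches that background with a different agent, so 0.
Summary (ii) focuses "the sculpture" (the thing); background Nadia as agent and Victor as recipient and at the quarry as setting. Fact (7) matches that background with thing = the manuscript — refutes (ii).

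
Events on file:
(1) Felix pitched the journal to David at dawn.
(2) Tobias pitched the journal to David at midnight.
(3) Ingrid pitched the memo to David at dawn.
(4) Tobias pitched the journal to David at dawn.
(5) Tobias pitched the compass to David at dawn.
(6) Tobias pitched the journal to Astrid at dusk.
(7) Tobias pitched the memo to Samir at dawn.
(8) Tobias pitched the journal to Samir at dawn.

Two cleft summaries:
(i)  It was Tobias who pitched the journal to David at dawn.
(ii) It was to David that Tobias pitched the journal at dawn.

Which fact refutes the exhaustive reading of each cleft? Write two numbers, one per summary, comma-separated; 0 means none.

1, 8

Summary (i) focuses "Tobias" (the agent); background the journal as thing and David as recipient and at dawn as setting. Fact (1) matches that background with agent = Felix — refutes (i).
Summary (ii) focuses "David" (the recipient); background Tobias as agent and the journal as thing and at dawn as setting. Fact (8) matches that background with recipient = Samir — refutes (ii).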